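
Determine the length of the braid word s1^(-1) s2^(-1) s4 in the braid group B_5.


The word length counts the number of generators (including inverses).
Listing each generator: s1^(-1), s2^(-1), s4
There are 3 generators in this braid word.

3


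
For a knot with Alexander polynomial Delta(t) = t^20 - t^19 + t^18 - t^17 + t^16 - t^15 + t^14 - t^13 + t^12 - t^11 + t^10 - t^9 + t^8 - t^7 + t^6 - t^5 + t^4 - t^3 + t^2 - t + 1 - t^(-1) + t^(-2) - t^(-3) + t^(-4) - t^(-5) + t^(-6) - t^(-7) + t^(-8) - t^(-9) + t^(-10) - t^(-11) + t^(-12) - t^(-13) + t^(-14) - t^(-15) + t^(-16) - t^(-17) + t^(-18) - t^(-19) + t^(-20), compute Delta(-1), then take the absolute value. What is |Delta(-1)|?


Step 1: The polynomial has 41 terms with alternating signs, exponents from 20 down to -20.
Step 2: Substitute t = -1. The i-th term has coefficient (-1)^i and exponent (m-i),
  so its value is (-1)^i * (-1)^(m-i) = (-1)^m = 1 for every i.
Step 3: All 41 terms equal 1, so Delta(-1) = 41 * (1) = 41
Step 4: |Delta(-1)| = 41

41


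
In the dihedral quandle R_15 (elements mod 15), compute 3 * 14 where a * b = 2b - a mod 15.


3 * 14 = 2*14 - 3 mod 15
= 28 - 3 mod 15
= 25 mod 15 = 10

10


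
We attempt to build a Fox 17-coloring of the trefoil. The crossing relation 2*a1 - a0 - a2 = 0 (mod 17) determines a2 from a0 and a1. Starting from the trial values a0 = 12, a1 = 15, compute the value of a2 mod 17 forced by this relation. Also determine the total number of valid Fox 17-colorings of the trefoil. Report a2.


Step 1: Apply the given crossing relation 2*a1 - a0 - a2 = 0 (mod 17).
  a2 = 2*a1 - a0 mod 17
  a2 = 2*15 - 12 mod 17
  a2 = 30 - 12 mod 17
  a2 = 18 mod 17 = 1
Step 2: The trefoil has determinant 3.
  Number of Fox p-colorings (p prime) is p^2 if p = 3, else p.
  Since 17 does not divide 3, only trivial (constant) colorings exist.
  (So the trial a0 = 12, a1 = 15 with a0 != a1 does NOT extend to a valid coloring of the whole trefoil: the other two crossing relations require 3*(a1 - a0) = 0 (mod 17), which fails.)
  Total colorings = 17
Step 3: a2 = 1, total Fox 17-colorings = 17

1


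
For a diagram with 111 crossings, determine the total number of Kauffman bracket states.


Each crossing contributes 2 choices (A-smoothing or B-smoothing).
Total states = 2^111 = 2596148429267413814265248164610048

2596148429267413814265248164610048


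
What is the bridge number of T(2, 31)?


The bridge number of T(p,q) is min(p,q).
min(2, 31) = 2

2


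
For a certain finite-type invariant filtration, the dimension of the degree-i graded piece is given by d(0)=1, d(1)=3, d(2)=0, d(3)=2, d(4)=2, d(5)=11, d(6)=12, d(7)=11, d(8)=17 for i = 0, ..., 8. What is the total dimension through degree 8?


Total dimension = d(0) + d(1) + ... + d(8)
= 1 + 3 + 0 + 2 + 2 + 11 + 12 + 11 + 17
= 59

59


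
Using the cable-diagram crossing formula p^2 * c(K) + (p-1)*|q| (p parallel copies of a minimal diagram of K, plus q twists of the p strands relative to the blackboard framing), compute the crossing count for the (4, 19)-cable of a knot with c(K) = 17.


Step 1: Each of the c(K) crossings of the companion diagram becomes p*p = p^2 crossings among the p parallel strands, and each of the |q| twists s_1 s_2 ... s_(p-1) adds (p-1) crossings.
  Crossings = p^2 * c(K) + (p-1)*|q|
Step 2: = 4^2 * 17 + (4-1)*19
Step 3: = 16*17 + 3*19
Step 4: = 272 + 57 = 329

329


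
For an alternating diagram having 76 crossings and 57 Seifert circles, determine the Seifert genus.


For alternating knots, g = (c - s + 1)/2.
= (76 - 57 + 1)/2
= 20/2 = 10

10


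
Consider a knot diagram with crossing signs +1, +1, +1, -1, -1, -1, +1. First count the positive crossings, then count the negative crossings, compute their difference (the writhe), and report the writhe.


Step 1: Count positive crossings (+1).
Positive crossings: 4
Step 2: Count negative crossings (-1).
Negative crossings: 3
Step 3: Writhe = (positive) - (negative)
w = 4 - 3 = 1
Step 4: |w| = 1, and w is positive

1


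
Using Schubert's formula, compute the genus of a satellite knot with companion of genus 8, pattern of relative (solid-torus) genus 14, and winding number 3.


Schubert: g(satellite) = g_rel(pattern) + |winding| * g(companion),
where g_rel(pattern) is the genus of the pattern relative to the solid torus.
= 14 + 3 * 8
= 14 + 24 = 38

38


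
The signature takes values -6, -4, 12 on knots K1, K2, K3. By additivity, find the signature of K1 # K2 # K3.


The signature is additive under connected sum.
signature(K1 # K2 # K3) = (-6) + (-4) + (12)
= 2

2


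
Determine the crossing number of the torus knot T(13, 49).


For a torus knot T(p, q) with gcd(p,q)=1,
the crossing number is min(p*(q-1), q*(p-1)).
p*(q-1) = 13*48 = 624
q*(p-1) = 49*12 = 588
min(624, 588) = 588

588


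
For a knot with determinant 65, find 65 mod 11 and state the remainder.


Step 1: A knot is p-colorable if and only if p divides its determinant.
Step 2: Compute 65 mod 11.
65 = 5 * 11 + 10
Step 3: 65 mod 11 = 10
Step 4: The knot is 11-colorable: no

10


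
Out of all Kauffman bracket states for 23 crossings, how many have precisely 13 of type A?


We choose which 13 of 23 crossings get A-smoothings.
C(23, 13) = 23! / (13! * 10!)
= 1144066

1144066


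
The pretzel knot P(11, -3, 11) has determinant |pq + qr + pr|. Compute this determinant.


Step 1: Compute pq + qr + pr.
pq = 11*(-3) = -33
qr = (-3)*11 = -33
pr = 11*11 = 121
pq + qr + pr = -33 + (-33) + 121 = 55
Step 2: Take absolute value.
det(P(11,-3,11)) = |55| = 55

55


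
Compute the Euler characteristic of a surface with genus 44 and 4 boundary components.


chi = 2 - 2g - b
= 2 - 2*44 - 4
= 2 - 88 - 4 = -90

-90


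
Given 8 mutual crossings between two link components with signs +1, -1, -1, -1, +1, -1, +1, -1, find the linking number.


Step 1: Count positive crossings: 3
Step 2: Count negative crossings: 5
Step 3: Sum of signs = 3 - 5 = -2
Step 4: Linking number = sum/2 = -2/2 = -1

-1


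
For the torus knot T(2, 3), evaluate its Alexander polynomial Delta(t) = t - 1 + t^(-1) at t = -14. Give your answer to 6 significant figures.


Substituting t = -14 into Delta(t) = t - 1 + t^(-1):
Term values: (-14) + (-1) + (-0.0714286)
Sum = -15.07142857
Rounded to 6 significant figures: -15.0714

-15.0714


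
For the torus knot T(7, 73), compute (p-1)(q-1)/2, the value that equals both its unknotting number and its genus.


For a torus knot T(p,q), both the unknotting number and genus equal (p-1)(q-1)/2.
= (7-1)(73-1)/2
= 6*72/2
= 432/2 = 216

216


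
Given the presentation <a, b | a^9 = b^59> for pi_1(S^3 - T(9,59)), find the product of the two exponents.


The relation is a^9 = b^59.
Product of exponents = 9 * 59
= 531

531


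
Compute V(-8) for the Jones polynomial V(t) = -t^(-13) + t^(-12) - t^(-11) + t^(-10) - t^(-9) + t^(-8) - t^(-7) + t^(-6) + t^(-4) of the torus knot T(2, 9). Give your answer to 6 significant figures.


Substituting t = -8 into V(t) = -t^(-13) + t^(-12) - t^(-11) + t^(-10) - t^(-9) + t^(-8) - t^(-7) + t^(-6) + t^(-4):
  (-)t^(-13) = 1.81899e-12
  (+)t^(-12) = 1.45519e-11
  (-)t^(-11) = 1.16415e-10
  (+)t^(-10) = 9.31323e-10
  (-)t^(-9) = 7.45058e-09
  (+)t^(-8) = 5.96046e-08
  (-)t^(-7) = 4.76837e-07
  (+)t^(-6) = 3.8147e-06
  (+)t^(-4) = 0.000244141
Sum = (1.81899e-12) + (1.45519e-11) + (1.16415e-10) + (9.31323e-10) + (7.45058e-09) + (5.96046e-08) + (4.76837e-07) + (3.8147e-06) + (0.000244141)
= 0.0002485002788
Rounded to 6 significant figures: 0.0002485

0.0002485


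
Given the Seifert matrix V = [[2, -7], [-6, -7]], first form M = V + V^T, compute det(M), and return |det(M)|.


Step 1: Form V + V^T where V = [[2, -7], [-6, -7]]
  V^T = [[2, -6], [-7, -7]]
  V + V^T = [[4, -13], [-13, -14]]
Step 2: det(V + V^T) = 4*(-14) - (-13)*(-13)
  = -56 - 169 = -225
Step 3: Knot determinant = |det(V + V^T)| = |-225| = 225

225


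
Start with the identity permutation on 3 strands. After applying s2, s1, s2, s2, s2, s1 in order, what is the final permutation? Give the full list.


Starting with identity [1, 2, 3].
Apply generators in sequence:
  After s2: [1, 3, 2]
  After s1: [3, 1, 2]
  After s2: [3, 2, 1]
  After s2: [3, 1, 2]
  After s2: [3, 2, 1]
  After s1: [2, 3, 1]
Final permutation: [2, 3, 1]

[2, 3, 1]


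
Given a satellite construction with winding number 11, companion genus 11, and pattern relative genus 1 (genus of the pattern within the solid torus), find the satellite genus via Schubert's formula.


Schubert: g(satellite) = g_rel(pattern) + |winding| * g(companion),
where g_rel(pattern) is the genus of the pattern relative to the solid torus.
= 1 + 11 * 11
= 1 + 121 = 122

122


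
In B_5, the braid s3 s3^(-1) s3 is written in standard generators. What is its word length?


The word length counts the number of generators (including inverses).
Listing each generator: s3, s3^(-1), s3
There are 3 generators in this braid word.

3


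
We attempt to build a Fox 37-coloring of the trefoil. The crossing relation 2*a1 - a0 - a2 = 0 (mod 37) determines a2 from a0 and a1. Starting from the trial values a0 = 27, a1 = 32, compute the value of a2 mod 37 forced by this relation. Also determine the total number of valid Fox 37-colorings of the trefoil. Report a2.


Step 1: Apply the given crossing relation 2*a1 - a0 - a2 = 0 (mod 37).
  a2 = 2*a1 - a0 mod 37
  a2 = 2*32 - 27 mod 37
  a2 = 64 - 27 mod 37
  a2 = 37 mod 37 = 0
Step 2: The trefoil has determinant 3.
  Number of Fox p-colorings (p prime) is p^2 if p = 3, else p.
  Since 37 does not divide 3, only trivial (constant) colorings exist.
  (So the trial a0 = 27, a1 = 32 with a0 != a1 does NOT extend to a valid coloring of the whole trefoil: the other two crossing relations require 3*(a1 - a0) = 0 (mod 37), which fails.)
  Total colorings = 37
Step 3: a2 = 0, total Fox 37-colorings = 37

0


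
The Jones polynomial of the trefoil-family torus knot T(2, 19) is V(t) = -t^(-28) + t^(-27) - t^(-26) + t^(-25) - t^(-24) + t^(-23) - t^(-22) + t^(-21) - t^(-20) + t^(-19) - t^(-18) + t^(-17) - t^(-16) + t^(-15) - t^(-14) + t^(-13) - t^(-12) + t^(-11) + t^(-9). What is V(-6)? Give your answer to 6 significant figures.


Substituting t = -6 into V(t) = -t^(-28) + t^(-27) - t^(-26) + t^(-25) - t^(-24) + t^(-23) - t^(-22) + t^(-21) - t^(-20) + t^(-19) - t^(-18) + t^(-17) - t^(-16) + t^(-15) - t^(-14) + t^(-13) - t^(-12) + t^(-11) + t^(-9):
  (-)t^(-28) = -1.62841e-22
  (+)t^(-27) = -9.77049e-22
  (-)t^(-26) = -5.86229e-21
  (+)t^(-25) = -3.51738e-20
  (-)t^(-24) = -2.11043e-19
  (+)t^(-23) = -1.26626e-18
  (-)t^(-22) = -7.59753e-18
  (+)t^(-21) = -4.55852e-17
  (-)t^(-20) = -2.73511e-16
  (+)t^(-19) = -1.64107e-15
  (-)t^(-18) = -9.8464e-15
  (+)t^(-17) = -5.90784e-14
  (-)t^(-16) = -3.5447e-13
  (+)t^(-15) = -2.12682e-12
  (-)t^(-14) = -1.27609e-11
  (+)t^(-13) = -7.65656e-11
  (-)t^(-12) = -4.59394e-10
  (+)t^(-11) = -2.75636e-09
  (+)t^(-9) = -9.9229e-08
Sum = (-1.62841e-22) + (-9.77049e-22) + (-5.86229e-21) + (-3.51738e-20) + (-2.11043e-19) + (-1.26626e-18) + (-7.59753e-18) + (-4.55852e-17) + (-2.73511e-16) + (-1.64107e-15) + (-9.8464e-15) + (-5.90784e-14) + (-3.5447e-13) + (-2.12682e-12) + (-1.27609e-11) + (-7.65656e-11) + (-4.59394e-10) + (-2.75636e-09) + (-9.9229e-08)
= -1.025366645e-07
Rounded to 6 significant figures: -1.02537e-07

-1.02537e-07


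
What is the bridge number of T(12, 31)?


The bridge number of T(p,q) is min(p,q).
min(12, 31) = 12

12


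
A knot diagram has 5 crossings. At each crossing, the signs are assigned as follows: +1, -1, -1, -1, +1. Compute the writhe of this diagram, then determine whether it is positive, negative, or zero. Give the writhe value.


Step 1: Count positive crossings (+1).
Positive crossings: 2
Step 2: Count negative crossings (-1).
Negative crossings: 3
Step 3: Writhe = (positive) - (negative)
w = 2 - 3 = -1
Step 4: |w| = 1, and w is negative

-1


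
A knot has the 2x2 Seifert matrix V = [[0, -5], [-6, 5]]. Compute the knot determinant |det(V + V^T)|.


Step 1: Form V + V^T where V = [[0, -5], [-6, 5]]
  V^T = [[0, -6], [-5, 5]]
  V + V^T = [[0, -11], [-11, 10]]
Step 2: det(V + V^T) = 0*10 - (-11)*(-11)
  = 0 - 121 = -121
Step 3: Knot determinant = |det(V + V^T)| = |-121| = 121

121


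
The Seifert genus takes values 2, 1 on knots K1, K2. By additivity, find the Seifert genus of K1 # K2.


The Seifert genus is additive under connected sum.
Seifert genus(K1 # K2) = (2) + (1)
= 3

3


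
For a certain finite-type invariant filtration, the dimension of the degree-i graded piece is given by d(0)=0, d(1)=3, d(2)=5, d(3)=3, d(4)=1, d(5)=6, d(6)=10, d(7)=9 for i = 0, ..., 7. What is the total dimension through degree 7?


Total dimension = d(0) + d(1) + ... + d(7)
= 0 + 3 + 5 + 3 + 1 + 6 + 10 + 9
= 37

37


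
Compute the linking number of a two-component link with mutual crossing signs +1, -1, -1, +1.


Step 1: Count positive crossings: 2
Step 2: Count negative crossings: 2
Step 3: Sum of signs = 2 - 2 = 0
Step 4: Linking number = sum/2 = 0/2 = 0

0


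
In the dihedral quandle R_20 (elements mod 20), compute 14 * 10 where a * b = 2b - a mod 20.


14 * 10 = 2*10 - 14 mod 20
= 20 - 14 mod 20
= 6 mod 20 = 6

6


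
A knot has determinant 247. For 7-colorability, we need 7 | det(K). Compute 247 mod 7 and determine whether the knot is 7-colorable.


Step 1: A knot is p-colorable if and only if p divides its determinant.
Step 2: Compute 247 mod 7.
247 = 35 * 7 + 2
Step 3: 247 mod 7 = 2
Step 4: The knot is 7-colorable: no

2


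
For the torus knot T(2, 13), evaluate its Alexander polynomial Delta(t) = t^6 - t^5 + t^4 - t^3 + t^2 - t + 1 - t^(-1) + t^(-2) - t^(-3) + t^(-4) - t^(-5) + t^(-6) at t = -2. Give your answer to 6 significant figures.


Substituting t = -2 into Delta(t) = t^6 - t^5 + t^4 - t^3 + t^2 - t + 1 - t^(-1) + t^(-2) - t^(-3) + t^(-4) - t^(-5) + t^(-6):
Term values: (64) + (32) + (16) + (8) + (4) + (2) + (1) + (0.5) + (0.25) + (0.125) + (0.0625) + (0.03125) + (0.015625)
Sum = 127.984375
Rounded to 6 significant figures: 127.984

127.984


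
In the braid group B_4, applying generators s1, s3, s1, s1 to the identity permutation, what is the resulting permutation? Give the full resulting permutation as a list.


Starting with identity [1, 2, 3, 4].
Apply generators in sequence:
  After s1: [2, 1, 3, 4]
  After s3: [2, 1, 4, 3]
  After s1: [1, 2, 4, 3]
  After s1: [2, 1, 4, 3]
Final permutation: [2, 1, 4, 3]

[2, 1, 4, 3]


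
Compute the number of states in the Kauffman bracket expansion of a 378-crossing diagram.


Each crossing contributes 2 choices (A-smoothing or B-smoothing).
Total states = 2^378 = 615656346818663737691860001564743965704370926101022604186692084441339402679643915803347910232576806887603562348544

615656346818663737691860001564743965704370926101022604186692084441339402679643915803347910232576806887603562348544


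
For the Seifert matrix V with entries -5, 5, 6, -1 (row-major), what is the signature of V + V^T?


Step 1: V + V^T = [[-10, 11], [11, -2]]
Step 2: trace = -12, det = -101
Step 3: Discriminant = (-12)^2 - 4*(-101) = 548
Step 4: Eigenvalues: 5.7047, -17.7047
Step 5: Signature = (# positive eigenvalues) - (# negative eigenvalues) = 0

0


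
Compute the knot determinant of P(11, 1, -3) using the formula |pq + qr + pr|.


Step 1: Compute pq + qr + pr.
pq = 11*1 = 11
qr = 1*(-3) = -3
pr = 11*(-3) = -33
pq + qr + pr = 11 + (-3) + (-33) = -25
Step 2: Take absolute value.
det(P(11,1,-3)) = |-25| = 25

25


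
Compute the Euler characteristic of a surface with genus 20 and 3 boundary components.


chi = 2 - 2g - b
= 2 - 2*20 - 3
= 2 - 40 - 3 = -41

-41


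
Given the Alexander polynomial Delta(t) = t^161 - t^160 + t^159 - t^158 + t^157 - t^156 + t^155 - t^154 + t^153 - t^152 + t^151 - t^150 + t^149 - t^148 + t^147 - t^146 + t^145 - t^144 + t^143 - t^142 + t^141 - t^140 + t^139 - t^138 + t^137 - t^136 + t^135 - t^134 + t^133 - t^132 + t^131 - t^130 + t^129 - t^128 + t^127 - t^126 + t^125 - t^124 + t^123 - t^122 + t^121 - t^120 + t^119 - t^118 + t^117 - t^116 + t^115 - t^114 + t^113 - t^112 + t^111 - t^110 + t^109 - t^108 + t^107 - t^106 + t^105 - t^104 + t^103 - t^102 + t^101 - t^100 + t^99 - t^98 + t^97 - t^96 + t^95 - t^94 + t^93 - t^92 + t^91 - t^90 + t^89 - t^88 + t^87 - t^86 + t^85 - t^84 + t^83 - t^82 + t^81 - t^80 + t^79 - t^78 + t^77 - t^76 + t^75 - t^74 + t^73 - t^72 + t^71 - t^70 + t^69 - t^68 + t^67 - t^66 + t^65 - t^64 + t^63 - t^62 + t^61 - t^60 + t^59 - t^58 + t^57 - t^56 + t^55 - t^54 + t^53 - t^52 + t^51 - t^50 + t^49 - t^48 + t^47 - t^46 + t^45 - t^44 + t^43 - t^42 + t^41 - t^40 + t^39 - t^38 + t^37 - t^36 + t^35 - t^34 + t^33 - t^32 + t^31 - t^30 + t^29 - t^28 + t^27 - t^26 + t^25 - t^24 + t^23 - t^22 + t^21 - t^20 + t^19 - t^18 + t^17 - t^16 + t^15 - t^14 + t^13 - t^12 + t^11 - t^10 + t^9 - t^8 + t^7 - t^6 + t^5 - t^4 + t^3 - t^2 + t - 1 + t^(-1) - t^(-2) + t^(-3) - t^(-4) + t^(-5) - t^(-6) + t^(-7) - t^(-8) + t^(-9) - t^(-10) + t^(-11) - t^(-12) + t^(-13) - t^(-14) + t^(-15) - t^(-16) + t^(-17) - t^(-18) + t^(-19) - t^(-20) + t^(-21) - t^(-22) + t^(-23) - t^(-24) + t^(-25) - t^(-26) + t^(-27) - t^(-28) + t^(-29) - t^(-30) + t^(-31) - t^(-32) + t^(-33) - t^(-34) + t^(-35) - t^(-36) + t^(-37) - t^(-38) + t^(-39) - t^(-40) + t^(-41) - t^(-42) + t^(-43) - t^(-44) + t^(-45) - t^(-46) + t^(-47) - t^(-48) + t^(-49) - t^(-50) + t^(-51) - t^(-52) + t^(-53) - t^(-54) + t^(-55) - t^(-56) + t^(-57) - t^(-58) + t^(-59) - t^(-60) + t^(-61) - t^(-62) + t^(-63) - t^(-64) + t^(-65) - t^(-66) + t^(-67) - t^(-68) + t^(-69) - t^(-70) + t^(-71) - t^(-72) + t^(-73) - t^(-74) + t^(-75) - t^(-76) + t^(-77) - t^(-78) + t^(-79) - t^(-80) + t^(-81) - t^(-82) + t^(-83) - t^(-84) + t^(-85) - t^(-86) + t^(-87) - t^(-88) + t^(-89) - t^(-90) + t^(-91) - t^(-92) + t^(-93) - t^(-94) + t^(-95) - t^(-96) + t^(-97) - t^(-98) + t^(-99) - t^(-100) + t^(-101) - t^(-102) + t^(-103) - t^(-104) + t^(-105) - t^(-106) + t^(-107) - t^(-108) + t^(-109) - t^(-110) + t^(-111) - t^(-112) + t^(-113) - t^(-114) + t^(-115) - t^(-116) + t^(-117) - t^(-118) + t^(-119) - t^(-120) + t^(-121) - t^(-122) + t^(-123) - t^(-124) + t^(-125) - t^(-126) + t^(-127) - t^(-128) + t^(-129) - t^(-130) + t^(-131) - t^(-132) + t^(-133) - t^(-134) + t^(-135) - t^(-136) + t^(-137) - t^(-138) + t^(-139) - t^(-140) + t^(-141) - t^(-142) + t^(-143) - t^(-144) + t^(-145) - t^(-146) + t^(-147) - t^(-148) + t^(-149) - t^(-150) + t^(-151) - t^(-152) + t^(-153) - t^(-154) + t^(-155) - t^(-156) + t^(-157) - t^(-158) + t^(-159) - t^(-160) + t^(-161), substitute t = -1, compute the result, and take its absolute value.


Step 1: The polynomial has 323 terms with alternating signs, exponents from 161 down to -161.
Step 2: Substitute t = -1. The i-th term has coefficient (-1)^i and exponent (m-i),
  so its value is (-1)^i * (-1)^(m-i) = (-1)^m = -1 for every i.
Step 3: All 323 terms equal -1, so Delta(-1) = 323 * (-1) = -323
Step 4: |Delta(-1)| = 323

323


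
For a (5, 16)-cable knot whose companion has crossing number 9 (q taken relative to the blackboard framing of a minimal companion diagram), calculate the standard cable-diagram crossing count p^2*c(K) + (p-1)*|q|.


Step 1: Each of the c(K) crossings of the companion diagram becomes p*p = p^2 crossings among the p parallel strands, and each of the |q| twists s_1 s_2 ... s_(p-1) adds (p-1) crossings.
  Crossings = p^2 * c(K) + (p-1)*|q|
Step 2: = 5^2 * 9 + (5-1)*16
Step 3: = 25*9 + 4*16
Step 4: = 225 + 64 = 289

289


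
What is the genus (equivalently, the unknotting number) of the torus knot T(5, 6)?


For a torus knot T(p,q), both the unknotting number and genus equal (p-1)(q-1)/2.
= (5-1)(6-1)/2
= 4*5/2
= 20/2 = 10

10


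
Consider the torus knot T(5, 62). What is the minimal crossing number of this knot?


For a torus knot T(p, q) with gcd(p,q)=1,
the crossing number is min(p*(q-1), q*(p-1)).
p*(q-1) = 5*61 = 305
q*(p-1) = 62*4 = 248
min(305, 248) = 248

248


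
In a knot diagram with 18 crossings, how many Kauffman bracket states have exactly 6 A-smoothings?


We choose which 6 of 18 crossings get A-smoothings.
C(18, 6) = 18! / (6! * 12!)
= 18564

18564


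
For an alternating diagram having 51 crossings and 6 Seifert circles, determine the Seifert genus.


For alternating knots, g = (c - s + 1)/2.
= (51 - 6 + 1)/2
= 46/2 = 23

23


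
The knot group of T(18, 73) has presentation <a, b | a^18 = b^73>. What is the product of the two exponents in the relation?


The relation is a^18 = b^73.
Product of exponents = 18 * 73
= 1314

1314


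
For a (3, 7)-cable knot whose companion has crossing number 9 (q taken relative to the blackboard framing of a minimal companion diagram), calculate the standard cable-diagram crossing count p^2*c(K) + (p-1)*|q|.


Step 1: Each of the c(K) crossings of the companion diagram becomes p*p = p^2 crossings among the p parallel strands, and each of the |q| twists s_1 s_2 ... s_(p-1) adds (p-1) crossings.
  Crossings = p^2 * c(K) + (p-1)*|q|
Step 2: = 3^2 * 9 + (3-1)*7
Step 3: = 9*9 + 2*7
Step 4: = 81 + 14 = 95

95


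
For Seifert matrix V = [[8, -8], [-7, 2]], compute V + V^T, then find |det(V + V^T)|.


Step 1: Form V + V^T where V = [[8, -8], [-7, 2]]
  V^T = [[8, -7], [-8, 2]]
  V + V^T = [[16, -15], [-15, 4]]
Step 2: det(V + V^T) = 16*4 - (-15)*(-15)
  = 64 - 225 = -161
Step 3: Knot determinant = |det(V + V^T)| = |-161| = 161

161


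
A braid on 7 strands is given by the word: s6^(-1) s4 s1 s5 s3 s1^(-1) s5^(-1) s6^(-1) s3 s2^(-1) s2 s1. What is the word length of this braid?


The word length counts the number of generators (including inverses).
Listing each generator: s6^(-1), s4, s1, s5, s3, s1^(-1), s5^(-1), s6^(-1), s3, s2^(-1), s2, s1
There are 12 generators in this braid word.

12


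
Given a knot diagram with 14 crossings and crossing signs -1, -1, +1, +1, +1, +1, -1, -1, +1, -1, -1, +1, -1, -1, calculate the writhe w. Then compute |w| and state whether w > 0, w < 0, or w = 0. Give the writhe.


Step 1: Count positive crossings (+1).
Positive crossings: 6
Step 2: Count negative crossings (-1).
Negative crossings: 8
Step 3: Writhe = (positive) - (negative)
w = 6 - 8 = -2
Step 4: |w| = 2, and w is negative

-2


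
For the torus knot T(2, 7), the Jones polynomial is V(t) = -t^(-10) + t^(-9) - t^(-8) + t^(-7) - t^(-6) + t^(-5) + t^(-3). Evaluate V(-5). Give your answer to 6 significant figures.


Substituting t = -5 into V(t) = -t^(-10) + t^(-9) - t^(-8) + t^(-7) - t^(-6) + t^(-5) + t^(-3):
  (-)t^(-10) = -1.024e-07
  (+)t^(-9) = -5.12e-07
  (-)t^(-8) = -2.56e-06
  (+)t^(-7) = -1.28e-05
  (-)t^(-6) = -6.4e-05
  (+)t^(-5) = -0.00032
  (+)t^(-3) = -0.008
Sum = (-1.024e-07) + (-5.12e-07) + (-2.56e-06) + (-1.28e-05) + (-6.4e-05) + (-0.00032) + (-0.008)
= -0.0083999744
Rounded to 6 significant figures: -0.00839997

-0.00839997


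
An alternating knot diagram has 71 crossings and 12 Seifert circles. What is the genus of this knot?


For alternating knots, g = (c - s + 1)/2.
= (71 - 12 + 1)/2
= 60/2 = 30

30


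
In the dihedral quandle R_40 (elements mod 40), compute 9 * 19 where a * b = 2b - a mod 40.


9 * 19 = 2*19 - 9 mod 40
= 38 - 9 mod 40
= 29 mod 40 = 29

29


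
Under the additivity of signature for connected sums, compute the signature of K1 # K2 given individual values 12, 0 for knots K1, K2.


The signature is additive under connected sum.
signature(K1 # K2) = (12) + (0)
= 12

12


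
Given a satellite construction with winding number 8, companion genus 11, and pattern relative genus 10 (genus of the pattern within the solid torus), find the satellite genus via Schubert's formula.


Schubert: g(satellite) = g_rel(pattern) + |winding| * g(companion),
where g_rel(pattern) is the genus of the pattern relative to the solid torus.
= 10 + 8 * 11
= 10 + 88 = 98

98


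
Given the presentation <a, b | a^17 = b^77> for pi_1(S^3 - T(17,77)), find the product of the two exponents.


The relation is a^17 = b^77.
Product of exponents = 17 * 77
= 1309

1309


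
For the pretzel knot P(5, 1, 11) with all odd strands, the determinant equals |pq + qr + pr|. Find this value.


Step 1: Compute pq + qr + pr.
pq = 5*1 = 5
qr = 1*11 = 11
pr = 5*11 = 55
pq + qr + pr = 5 + 11 + 55 = 71
Step 2: Take absolute value.
det(P(5,1,11)) = |71| = 71

71


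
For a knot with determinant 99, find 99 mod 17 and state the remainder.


Step 1: A knot is p-colorable if and only if p divides its determinant.
Step 2: Compute 99 mod 17.
99 = 5 * 17 + 14
Step 3: 99 mod 17 = 14
Step 4: The knot is 17-colorable: no

14


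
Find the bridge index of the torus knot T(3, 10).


The bridge number of T(p,q) is min(p,q).
min(3, 10) = 3

3


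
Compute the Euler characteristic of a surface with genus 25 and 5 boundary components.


chi = 2 - 2g - b
= 2 - 2*25 - 5
= 2 - 50 - 5 = -53

-53


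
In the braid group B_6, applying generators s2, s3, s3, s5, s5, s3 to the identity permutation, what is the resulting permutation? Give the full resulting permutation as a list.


Starting with identity [1, 2, 3, 4, 5, 6].
Apply generators in sequence:
  After s2: [1, 3, 2, 4, 5, 6]
  After s3: [1, 3, 4, 2, 5, 6]
  After s3: [1, 3, 2, 4, 5, 6]
  After s5: [1, 3, 2, 4, 6, 5]
  After s5: [1, 3, 2, 4, 5, 6]
  After s3: [1, 3, 4, 2, 5, 6]
Final permutation: [1, 3, 4, 2, 5, 6]

[1, 3, 4, 2, 5, 6]


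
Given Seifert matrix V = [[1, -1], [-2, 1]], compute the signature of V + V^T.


Step 1: V + V^T = [[2, -3], [-3, 2]]
Step 2: trace = 4, det = -5
Step 3: Discriminant = 4^2 - 4*(-5) = 36
Step 4: Eigenvalues: 5, -1
Step 5: Signature = (# positive eigenvalues) - (# negative eigenvalues) = 0

0


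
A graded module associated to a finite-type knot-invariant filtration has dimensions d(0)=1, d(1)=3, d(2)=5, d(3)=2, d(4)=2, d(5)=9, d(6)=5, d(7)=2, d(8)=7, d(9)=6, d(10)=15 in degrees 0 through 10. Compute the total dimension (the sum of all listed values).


Total dimension = d(0) + d(1) + ... + d(10)
= 1 + 3 + 5 + 2 + 2 + 9 + 5 + 2 + 7 + 6 + 15
= 57

57


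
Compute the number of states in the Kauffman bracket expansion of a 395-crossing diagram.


Each crossing contributes 2 choices (A-smoothing or B-smoothing).
Total states = 2^395 = 80695308690215893426747474125094121072803306025913234775958104891895238188026287332176417290004307232371974124148359168

80695308690215893426747474125094121072803306025913234775958104891895238188026287332176417290004307232371974124148359168


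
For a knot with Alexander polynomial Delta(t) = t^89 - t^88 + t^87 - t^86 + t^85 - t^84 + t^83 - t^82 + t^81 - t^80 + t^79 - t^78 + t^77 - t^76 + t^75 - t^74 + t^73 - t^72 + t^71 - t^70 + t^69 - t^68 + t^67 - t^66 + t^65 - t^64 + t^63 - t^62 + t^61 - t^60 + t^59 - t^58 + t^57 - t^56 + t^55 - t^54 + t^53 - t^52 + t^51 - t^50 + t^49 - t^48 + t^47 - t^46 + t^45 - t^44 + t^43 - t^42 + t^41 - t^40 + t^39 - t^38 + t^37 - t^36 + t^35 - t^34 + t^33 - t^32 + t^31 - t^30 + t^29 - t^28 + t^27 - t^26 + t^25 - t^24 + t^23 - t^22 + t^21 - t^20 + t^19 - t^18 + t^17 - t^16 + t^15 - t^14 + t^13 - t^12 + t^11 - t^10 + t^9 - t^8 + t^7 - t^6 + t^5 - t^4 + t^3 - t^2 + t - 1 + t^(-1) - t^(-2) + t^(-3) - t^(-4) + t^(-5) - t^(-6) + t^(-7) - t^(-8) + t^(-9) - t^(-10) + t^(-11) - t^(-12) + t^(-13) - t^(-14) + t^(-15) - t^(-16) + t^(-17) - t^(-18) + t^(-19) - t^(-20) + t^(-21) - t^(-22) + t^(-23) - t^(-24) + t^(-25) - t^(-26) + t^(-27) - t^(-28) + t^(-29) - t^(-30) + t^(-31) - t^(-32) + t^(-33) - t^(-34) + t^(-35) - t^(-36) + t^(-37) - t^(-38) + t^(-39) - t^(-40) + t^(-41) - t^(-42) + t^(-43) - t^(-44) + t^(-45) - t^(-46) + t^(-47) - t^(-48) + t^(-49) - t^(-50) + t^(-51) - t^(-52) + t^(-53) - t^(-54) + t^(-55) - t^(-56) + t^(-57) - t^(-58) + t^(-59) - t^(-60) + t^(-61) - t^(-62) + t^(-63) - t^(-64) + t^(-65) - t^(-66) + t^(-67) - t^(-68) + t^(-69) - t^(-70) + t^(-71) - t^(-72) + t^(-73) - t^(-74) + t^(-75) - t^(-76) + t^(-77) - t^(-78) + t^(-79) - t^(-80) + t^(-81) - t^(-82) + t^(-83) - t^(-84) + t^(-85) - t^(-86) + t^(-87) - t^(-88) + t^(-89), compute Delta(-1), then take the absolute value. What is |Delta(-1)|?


Step 1: The polynomial has 179 terms with alternating signs, exponents from 89 down to -89.
Step 2: Substitute t = -1. The i-th term has coefficient (-1)^i and exponent (m-i),
  so its value is (-1)^i * (-1)^(m-i) = (-1)^m = -1 for every i.
Step 3: All 179 terms equal -1, so Delta(-1) = 179 * (-1) = -179
Step 4: |Delta(-1)| = 179

179


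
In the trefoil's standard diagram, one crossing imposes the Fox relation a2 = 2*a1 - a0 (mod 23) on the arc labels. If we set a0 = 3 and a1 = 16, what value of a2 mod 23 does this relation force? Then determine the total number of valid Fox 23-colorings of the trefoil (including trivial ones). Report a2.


Step 1: Apply the given crossing relation 2*a1 - a0 - a2 = 0 (mod 23).
  a2 = 2*a1 - a0 mod 23
  a2 = 2*16 - 3 mod 23
  a2 = 32 - 3 mod 23
  a2 = 29 mod 23 = 6
Step 2: The trefoil has determinant 3.
  Number of Fox p-colorings (p prime) is p^2 if p = 3, else p.
  Since 23 does not divide 3, only trivial (constant) colorings exist.
  (So the trial a0 = 3, a1 = 16 with a0 != a1 does NOT extend to a valid coloring of the whole trefoil: the other two crossing relations require 3*(a1 - a0) = 0 (mod 23), which fails.)
  Total colorings = 23
Step 3: a2 = 6, total Fox 23-colorings = 23

6


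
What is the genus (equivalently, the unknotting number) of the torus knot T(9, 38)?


For a torus knot T(p,q), both the unknotting number and genus equal (p-1)(q-1)/2.
= (9-1)(38-1)/2
= 8*37/2
= 296/2 = 148

148


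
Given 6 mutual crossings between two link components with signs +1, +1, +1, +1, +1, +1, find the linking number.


Step 1: Count positive crossings: 6
Step 2: Count negative crossings: 0
Step 3: Sum of signs = 6 - 0 = 6
Step 4: Linking number = sum/2 = 6/2 = 3

3


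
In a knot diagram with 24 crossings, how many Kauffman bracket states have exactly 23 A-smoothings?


We choose which 23 of 24 crossings get A-smoothings.
C(24, 23) = 24! / (23! * 1!)
= 24

24


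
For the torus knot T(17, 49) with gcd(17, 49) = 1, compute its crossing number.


For a torus knot T(p, q) with gcd(p,q)=1,
the crossing number is min(p*(q-1), q*(p-1)).
p*(q-1) = 17*48 = 816
q*(p-1) = 49*16 = 784
min(816, 784) = 784

784


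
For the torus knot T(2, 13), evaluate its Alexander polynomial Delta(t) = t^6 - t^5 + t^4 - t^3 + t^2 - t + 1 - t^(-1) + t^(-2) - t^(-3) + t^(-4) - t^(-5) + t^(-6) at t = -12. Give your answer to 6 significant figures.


Substituting t = -12 into Delta(t) = t^6 - t^5 + t^4 - t^3 + t^2 - t + 1 - t^(-1) + t^(-2) - t^(-3) + t^(-4) - t^(-5) + t^(-6):
Term values: (2985984) + (248832) + (20736) + (1728) + (144) + (12) + (1) + (0.0833333) + (0.00694444) + (0.000578704) + (4.82253e-05) + (4.01878e-06) + (3.34898e-07)
Sum = 3257437.091
Rounded to 6 significant figures: 3.25744e+06

3.25744e+06


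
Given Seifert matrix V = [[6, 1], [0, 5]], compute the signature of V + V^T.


Step 1: V + V^T = [[12, 1], [1, 10]]
Step 2: trace = 22, det = 119
Step 3: Discriminant = 22^2 - 4*119 = 8
Step 4: Eigenvalues: 12.4142, 9.58579
Step 5: Signature = (# positive eigenvalues) - (# negative eigenvalues) = 2

2


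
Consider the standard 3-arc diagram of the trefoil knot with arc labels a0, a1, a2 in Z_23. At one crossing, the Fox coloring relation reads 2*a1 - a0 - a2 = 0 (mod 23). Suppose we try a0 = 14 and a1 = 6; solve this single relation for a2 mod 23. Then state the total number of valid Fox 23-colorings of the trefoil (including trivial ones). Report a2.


Step 1: Apply the given crossing relation 2*a1 - a0 - a2 = 0 (mod 23).
  a2 = 2*a1 - a0 mod 23
  a2 = 2*6 - 14 mod 23
  a2 = 12 - 14 mod 23
  a2 = -2 mod 23 = 21
Step 2: The trefoil has determinant 3.
  Number of Fox p-colorings (p prime) is p^2 if p = 3, else p.
  Since 23 does not divide 3, only trivial (constant) colorings exist.
  (So the trial a0 = 14, a1 = 6 with a0 != a1 does NOT extend to a valid coloring of the whole trefoil: the other two crossing relations require 3*(a1 - a0) = 0 (mod 23), which fails.)
  Total colorings = 23
Step 3: a2 = 21, total Fox 23-colorings = 23

21


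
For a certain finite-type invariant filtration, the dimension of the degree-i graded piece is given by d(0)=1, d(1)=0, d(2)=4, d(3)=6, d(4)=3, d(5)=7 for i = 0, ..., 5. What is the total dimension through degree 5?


Total dimension = d(0) + d(1) + ... + d(5)
= 1 + 0 + 4 + 6 + 3 + 7
= 21

21


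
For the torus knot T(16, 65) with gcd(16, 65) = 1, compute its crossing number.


For a torus knot T(p, q) with gcd(p,q)=1,
the crossing number is min(p*(q-1), q*(p-1)).
p*(q-1) = 16*64 = 1024
q*(p-1) = 65*15 = 975
min(1024, 975) = 975

975


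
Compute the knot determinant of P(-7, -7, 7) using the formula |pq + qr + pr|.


Step 1: Compute pq + qr + pr.
pq = (-7)*(-7) = 49
qr = (-7)*7 = -49
pr = (-7)*7 = -49
pq + qr + pr = 49 + (-49) + (-49) = -49
Step 2: Take absolute value.
det(P(-7,-7,7)) = |-49| = 49

49


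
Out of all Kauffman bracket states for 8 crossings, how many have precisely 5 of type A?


We choose which 5 of 8 crossings get A-smoothings.
C(8, 5) = 8! / (5! * 3!)
= 56

56


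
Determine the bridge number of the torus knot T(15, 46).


The bridge number of T(p,q) is min(p,q).
min(15, 46) = 15

15


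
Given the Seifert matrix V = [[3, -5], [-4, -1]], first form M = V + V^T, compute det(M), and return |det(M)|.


Step 1: Form V + V^T where V = [[3, -5], [-4, -1]]
  V^T = [[3, -4], [-5, -1]]
  V + V^T = [[6, -9], [-9, -2]]
Step 2: det(V + V^T) = 6*(-2) - (-9)*(-9)
  = -12 - 81 = -93
Step 3: Knot determinant = |det(V + V^T)| = |-93| = 93

93


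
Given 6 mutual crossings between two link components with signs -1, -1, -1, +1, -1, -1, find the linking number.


Step 1: Count positive crossings: 1
Step 2: Count negative crossings: 5
Step 3: Sum of signs = 1 - 5 = -4
Step 4: Linking number = sum/2 = -4/2 = -2

-2


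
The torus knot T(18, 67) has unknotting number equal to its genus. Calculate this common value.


For a torus knot T(p,q), both the unknotting number and genus equal (p-1)(q-1)/2.
= (18-1)(67-1)/2
= 17*66/2
= 1122/2 = 561

561


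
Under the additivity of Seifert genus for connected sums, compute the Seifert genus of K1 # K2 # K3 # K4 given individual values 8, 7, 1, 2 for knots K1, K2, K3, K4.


The Seifert genus is additive under connected sum.
Seifert genus(K1 # K2 # K3 # K4) = (8) + (7) + (1) + (2)
= 18

18


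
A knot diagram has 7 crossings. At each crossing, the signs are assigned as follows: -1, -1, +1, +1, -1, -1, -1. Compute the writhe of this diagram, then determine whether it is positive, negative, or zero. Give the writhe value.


Step 1: Count positive crossings (+1).
Positive crossings: 2
Step 2: Count negative crossings (-1).
Negative crossings: 5
Step 3: Writhe = (positive) - (negative)
w = 2 - 5 = -3
Step 4: |w| = 3, and w is negative

-3


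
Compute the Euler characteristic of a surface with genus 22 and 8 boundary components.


chi = 2 - 2g - b
= 2 - 2*22 - 8
= 2 - 44 - 8 = -50

-50


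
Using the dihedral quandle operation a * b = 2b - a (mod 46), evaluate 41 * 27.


41 * 27 = 2*27 - 41 mod 46
= 54 - 41 mod 46
= 13 mod 46 = 13

13


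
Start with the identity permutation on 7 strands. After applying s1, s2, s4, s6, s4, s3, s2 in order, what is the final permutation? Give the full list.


Starting with identity [1, 2, 3, 4, 5, 6, 7].
Apply generators in sequence:
  After s1: [2, 1, 3, 4, 5, 6, 7]
  After s2: [2, 3, 1, 4, 5, 6, 7]
  After s4: [2, 3, 1, 5, 4, 6, 7]
  After s6: [2, 3, 1, 5, 4, 7, 6]
  After s4: [2, 3, 1, 4, 5, 7, 6]
  After s3: [2, 3, 4, 1, 5, 7, 6]
  After s2: [2, 4, 3, 1, 5, 7, 6]
Final permutation: [2, 4, 3, 1, 5, 7, 6]

[2, 4, 3, 1, 5, 7, 6]


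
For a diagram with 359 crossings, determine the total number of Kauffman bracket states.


Each crossing contributes 2 choices (A-smoothing or B-smoothing).
Total states = 2^359 = 1174271291386916613944740298394668513687841274454159935353645485766104512557304221731849499192384351515967488

1174271291386916613944740298394668513687841274454159935353645485766104512557304221731849499192384351515967488


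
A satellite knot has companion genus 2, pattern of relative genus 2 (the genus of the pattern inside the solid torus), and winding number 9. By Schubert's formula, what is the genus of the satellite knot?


Schubert: g(satellite) = g_rel(pattern) + |winding| * g(companion),
where g_rel(pattern) is the genus of the pattern relative to the solid torus.
= 2 + 9 * 2
= 2 + 18 = 20

20


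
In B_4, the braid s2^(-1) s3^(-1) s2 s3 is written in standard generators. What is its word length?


The word length counts the number of generators (including inverses).
Listing each generator: s2^(-1), s3^(-1), s2, s3
There are 4 generators in this braid word.

4


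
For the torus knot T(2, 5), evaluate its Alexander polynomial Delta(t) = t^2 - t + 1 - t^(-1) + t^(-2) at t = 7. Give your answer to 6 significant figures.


Substituting t = 7 into Delta(t) = t^2 - t + 1 - t^(-1) + t^(-2):
Term values: (49) + (-7) + (1) + (-0.142857) + (0.0204082)
Sum = 42.87755102
Rounded to 6 significant figures: 42.8776

42.8776


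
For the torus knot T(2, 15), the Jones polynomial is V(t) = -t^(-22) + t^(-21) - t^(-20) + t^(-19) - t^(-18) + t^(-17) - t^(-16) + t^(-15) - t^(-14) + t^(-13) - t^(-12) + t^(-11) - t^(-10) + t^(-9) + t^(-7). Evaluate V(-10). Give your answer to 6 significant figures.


Substituting t = -10 into V(t) = -t^(-22) + t^(-21) - t^(-20) + t^(-19) - t^(-18) + t^(-17) - t^(-16) + t^(-15) - t^(-14) + t^(-13) - t^(-12) + t^(-11) - t^(-10) + t^(-9) + t^(-7):
  (-)t^(-22) = -1e-22
  (+)t^(-21) = -1e-21
  (-)t^(-20) = -1e-20
  (+)t^(-19) = -1e-19
  (-)t^(-18) = -1e-18
  (+)t^(-17) = -1e-17
  (-)t^(-16) = -1e-16
  (+)t^(-15) = -1e-15
  (-)t^(-14) = -1e-14
  (+)t^(-13) = -1e-13
  (-)t^(-12) = -1e-12
  (+)t^(-11) = -1e-11
  (-)t^(-10) = -1e-10
  (+)t^(-9) = -1e-09
  (+)t^(-7) = -1e-07
Sum = (-1e-22) + (-1e-21) + (-1e-20) + (-1e-19) + (-1e-18) + (-1e-17) + (-1e-16) + (-1e-15) + (-1e-14) + (-1e-13) + (-1e-12) + (-1e-11) + (-1e-10) + (-1e-09) + (-1e-07)
= -1.011111111e-07
Rounded to 6 significant figures: -1.01111e-07

-1.01111e-07


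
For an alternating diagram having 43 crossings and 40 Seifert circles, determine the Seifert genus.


For alternating knots, g = (c - s + 1)/2.
= (43 - 40 + 1)/2
= 4/2 = 2

2


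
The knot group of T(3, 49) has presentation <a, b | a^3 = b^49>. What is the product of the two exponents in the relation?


The relation is a^3 = b^49.
Product of exponents = 3 * 49
= 147

147


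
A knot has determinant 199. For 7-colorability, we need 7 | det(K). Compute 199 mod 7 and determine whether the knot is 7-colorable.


Step 1: A knot is p-colorable if and only if p divides its determinant.
Step 2: Compute 199 mod 7.
199 = 28 * 7 + 3
Step 3: 199 mod 7 = 3
Step 4: The knot is 7-colorable: no

3


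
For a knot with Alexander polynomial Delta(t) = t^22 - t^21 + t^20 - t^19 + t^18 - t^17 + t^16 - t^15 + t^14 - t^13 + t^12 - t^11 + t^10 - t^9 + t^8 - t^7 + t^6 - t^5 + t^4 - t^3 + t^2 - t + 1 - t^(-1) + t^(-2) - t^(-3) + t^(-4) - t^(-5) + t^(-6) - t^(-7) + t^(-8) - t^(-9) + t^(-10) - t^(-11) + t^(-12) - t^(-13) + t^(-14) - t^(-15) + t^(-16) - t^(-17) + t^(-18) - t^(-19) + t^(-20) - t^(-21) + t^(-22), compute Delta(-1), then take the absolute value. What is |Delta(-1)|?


Step 1: The polynomial has 45 terms with alternating signs, exponents from 22 down to -22.
Step 2: Substitute t = -1. The i-th term has coefficient (-1)^i and exponent (m-i),
  so its value is (-1)^i * (-1)^(m-i) = (-1)^m = 1 for every i.
Step 3: All 45 terms equal 1, so Delta(-1) = 45 * (1) = 45
Step 4: |Delta(-1)| = 45

45


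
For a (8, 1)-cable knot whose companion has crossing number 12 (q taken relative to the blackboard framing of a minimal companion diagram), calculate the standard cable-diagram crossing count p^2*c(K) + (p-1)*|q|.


Step 1: Each of the c(K) crossings of the companion diagram becomes p*p = p^2 crossings among the p parallel strands, and each of the |q| twists s_1 s_2 ... s_(p-1) adds (p-1) crossings.
  Crossings = p^2 * c(K) + (p-1)*|q|
Step 2: = 8^2 * 12 + (8-1)*1
Step 3: = 64*12 + 7*1
Step 4: = 768 + 7 = 775

775
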